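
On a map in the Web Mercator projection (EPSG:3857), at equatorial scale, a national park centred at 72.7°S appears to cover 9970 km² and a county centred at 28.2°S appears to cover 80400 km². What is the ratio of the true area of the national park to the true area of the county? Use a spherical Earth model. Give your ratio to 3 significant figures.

Since Mercator area scale is 1/cos²φ, the true area equals the apparent area multiplied by cos²φ.
True area of national park: 9970 × cos²(72.7°) = 9970 × 0.08843 = 881.7 km².
True area of county: 80400 × cos²(28.2°) = 80400 × 0.7767 = 62450 km².
Ratio = 881.7 / 62450 ≈ 0.0141.

0.0141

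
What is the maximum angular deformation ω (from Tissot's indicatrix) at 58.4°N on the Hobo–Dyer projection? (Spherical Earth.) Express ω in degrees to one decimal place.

Hobo–Dyer is a cylindrical equal-area projection with standard parallels at ±37.5°. A cylindrical equal-area projection with standard parallel φ₀ has meridian scale h = cos φ / cos φ₀ and parallel scale k = cos φ₀ / cos φ (so areas are preserved, h·k = 1).
At 58.4°: h = 0.6605, k = 1.514; principal scales a = 1.514, b = 0.6605.
sin(ω/2) = (a − b)/(a + b) = 0.8536/2.175 = 0.3925, so ω = 2 arcsin(0.3925) ≈ 46.2°.

46.2°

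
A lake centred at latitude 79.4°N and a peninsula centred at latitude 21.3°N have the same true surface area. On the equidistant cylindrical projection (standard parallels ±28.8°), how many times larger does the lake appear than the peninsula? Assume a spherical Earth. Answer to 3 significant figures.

With standard parallel φ₀ = 28.8°, the equirectangular projection gives x = Rλ cos φ₀, y = Rφ, so h = 1 and k = cos 28.8° / cos φ.
Areal scale at 79.4°: h·k = 1.000 × 4.764 = 4.764.
Areal scale at 21.3°: h·k = 1.000 × 0.9406 = 0.9406.
Ratio = 4.764/0.9406 ≈ 5.06.

5.06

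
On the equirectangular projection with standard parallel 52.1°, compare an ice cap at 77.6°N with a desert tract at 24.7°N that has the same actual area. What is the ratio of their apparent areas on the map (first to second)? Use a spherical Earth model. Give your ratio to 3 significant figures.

4.23

The equidistant cylindrical projection with φ₀ = 52.1° has h = 1 (meridians true) and k = cos φ₀ / cos φ along parallels.
Areal scale at 77.6°: h·k = 1.000 × 2.861 = 2.861.
Areal scale at 24.7°: h·k = 1.000 × 0.6761 = 0.6761.
Ratio = 2.861/0.6761 ≈ 4.23.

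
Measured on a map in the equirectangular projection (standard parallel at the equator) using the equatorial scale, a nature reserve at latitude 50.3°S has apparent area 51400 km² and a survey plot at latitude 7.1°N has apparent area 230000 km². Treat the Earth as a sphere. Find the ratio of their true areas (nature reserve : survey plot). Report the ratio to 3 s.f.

0.144

On the plate carrée, areal scale = h·k = 1 × sec φ, so true area = apparent × cos φ.
True area of nature reserve: 51400 × cos(50.3°) = 51400 × 0.6388 = 32830 km².
True area of survey plot: 230000 × cos(7.1°) = 230000 × 0.9923 = 228200 km².
Ratio = 32830 / 228200 ≈ 0.144.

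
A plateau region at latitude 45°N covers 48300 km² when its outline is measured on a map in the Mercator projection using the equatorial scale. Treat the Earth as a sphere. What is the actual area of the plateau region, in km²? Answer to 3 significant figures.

The Mercator projection is conformal; its linear scale factor is the same in every direction and equals sec φ = 1/cos φ.
Areal scale = k² = sec²φ = 1/cos²(45°) = 1/0.7071² = 2.000.
True area = apparent / (areal scale) = 48300 / 2.000 ≈ 24200 km².

24200 km²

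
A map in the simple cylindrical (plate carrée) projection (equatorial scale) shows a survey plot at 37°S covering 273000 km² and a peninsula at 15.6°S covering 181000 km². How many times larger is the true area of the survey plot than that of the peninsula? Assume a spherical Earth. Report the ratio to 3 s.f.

On the plate carrée, areal scale = h·k = 1 × sec φ, so true area = apparent × cos φ.
True area of survey plot: 273000 × cos(37°) = 273000 × 0.7986 = 218000 km².
True area of peninsula: 181000 × cos(15.6°) = 181000 × 0.9632 = 174300 km².
Ratio = 218000 / 174300 ≈ 1.25.

1.25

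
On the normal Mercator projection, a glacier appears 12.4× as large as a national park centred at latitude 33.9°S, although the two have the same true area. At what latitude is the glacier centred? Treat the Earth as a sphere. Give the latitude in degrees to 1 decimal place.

Mercator areal scale is sec²φ, so apparent-area ratio = sec²φ₁ / sec²φ₂ = cos²φ₂ / cos²φ₁.
cos²φ₂ / cos²φ₁ = 12.4  ⇒  cos φ₁ = cos 33.9° / √12.4 = 0.8300/3.521 = 0.2357.
φ₁ = arccos(0.2357) ≈ 76.4°.

76.4°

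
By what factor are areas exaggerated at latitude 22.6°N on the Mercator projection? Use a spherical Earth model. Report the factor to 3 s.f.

The Mercator projection is conformal; its linear scale factor is the same in every direction and equals sec φ = 1/cos φ.
Areal scale = k² = sec²φ = 1/cos²(22.6°) = 1/0.9232² = 1.173.

1.17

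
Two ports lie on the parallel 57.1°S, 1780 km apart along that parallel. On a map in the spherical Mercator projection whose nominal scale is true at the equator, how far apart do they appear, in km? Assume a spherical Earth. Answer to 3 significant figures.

3280 km

Mercator is conformal, so the point scale is isotropic: h = k = sec φ = 1/cos φ.
Along the parallel, k = sec 57.1° = 1/0.5432 = 1.841.
Map distance = 1780 × 1.841 ≈ 3280 km.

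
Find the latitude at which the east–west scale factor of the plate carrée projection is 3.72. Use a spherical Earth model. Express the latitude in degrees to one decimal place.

74.4°

Plate carrée: h = 1, k = sec φ along parallels.
sec φ = 3.72  ⇒  cos φ = 0.2688  ⇒  φ ≈ 74.4°.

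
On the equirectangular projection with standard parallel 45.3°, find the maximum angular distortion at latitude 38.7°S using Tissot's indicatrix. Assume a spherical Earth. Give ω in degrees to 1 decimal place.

With standard parallel φ₀ = 45.3°, the equirectangular projection gives x = Rλ cos φ₀, y = Rφ, so h = 1 and k = cos 45.3° / cos φ.
At 38.7°: h = 1.000, k = 0.9013; principal scales a = 1.000, b = 0.9013.
sin(ω/2) = (a − b)/(a + b) = 0.09871/1.901 = 0.05192, so ω = 2 arcsin(0.05192) ≈ 6.0°.

6.0°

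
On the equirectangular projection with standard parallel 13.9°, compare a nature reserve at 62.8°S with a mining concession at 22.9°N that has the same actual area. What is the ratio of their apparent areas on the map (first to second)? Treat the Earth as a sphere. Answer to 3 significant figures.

The equidistant cylindrical projection with φ₀ = 13.9° has h = 1 (meridians true) and k = cos φ₀ / cos φ along parallels.
Areal scale at 62.8°: h·k = 1.000 × 2.124 = 2.124.
Areal scale at 22.9°: h·k = 1.000 × 1.054 = 1.054.
Ratio = 2.124/1.054 ≈ 2.02.

2.02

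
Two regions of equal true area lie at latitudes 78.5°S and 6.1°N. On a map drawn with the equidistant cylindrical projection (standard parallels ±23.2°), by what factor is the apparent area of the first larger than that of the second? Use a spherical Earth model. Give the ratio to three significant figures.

With standard parallel φ₀ = 23.2°, the equirectangular projection gives x = Rλ cos φ₀, y = Rφ, so h = 1 and k = cos 23.2° / cos φ.
Areal scale at 78.5°: h·k = 1.000 × 4.610 = 4.610.
Areal scale at 6.1°: h·k = 1.000 × 0.9244 = 0.9244.
Ratio = 4.610/0.9244 ≈ 4.99.

4.99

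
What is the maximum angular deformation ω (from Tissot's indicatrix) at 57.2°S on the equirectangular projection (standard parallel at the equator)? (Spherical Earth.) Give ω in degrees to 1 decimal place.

For the equirectangular projection with φ₀ = 0 (plate carrée), h = 1 along meridians and k = sec φ along parallels.
At 57.2°: h = 1.000, k = 1.846; principal scales a = 1.846, b = 1.000.
sin(ω/2) = (a − b)/(a + b) = 0.8460/2.846 = 0.2973, so ω = 2 arcsin(0.2973) ≈ 34.6°.

34.6°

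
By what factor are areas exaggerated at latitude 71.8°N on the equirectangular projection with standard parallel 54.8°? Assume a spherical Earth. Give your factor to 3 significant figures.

The equidistant cylindrical projection with φ₀ = 54.8° has h = 1 (meridians true) and k = cos φ₀ / cos φ along parallels.
Areal scale = h·k = 1 × cos φ₀ / cos φ; at 71.8°, h = 1.000, k = 1.846, so h·k = 1.846.

1.85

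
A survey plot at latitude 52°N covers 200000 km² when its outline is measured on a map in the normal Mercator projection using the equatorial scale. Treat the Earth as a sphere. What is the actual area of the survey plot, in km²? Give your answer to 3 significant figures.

The Mercator projection is conformal; its linear scale factor is the same in every direction and equals sec φ = 1/cos φ.
Areal scale = k² = sec²φ = 1/cos²(52°) = 1/0.6157² = 2.638.
True area = apparent / (areal scale) = 200000 / 2.638 ≈ 75800 km².

75800 km²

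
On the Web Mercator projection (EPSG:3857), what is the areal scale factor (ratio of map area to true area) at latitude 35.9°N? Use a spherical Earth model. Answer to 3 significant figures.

Mercator is conformal, so the point scale is isotropic: h = k = sec φ = 1/cos φ.
Areal scale = k² = sec²φ = 1/cos²(35.9°) = 1/0.8100² = 1.524.

1.52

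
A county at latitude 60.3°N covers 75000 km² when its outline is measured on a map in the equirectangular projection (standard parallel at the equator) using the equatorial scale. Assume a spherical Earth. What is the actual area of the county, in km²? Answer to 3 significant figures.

37200 km²

Plate carrée maps x = Rλ, y = Rφ. The meridian scale is h = 1 and the parallel scale is k = 1/cos φ = sec φ.
Areal scale = h·k = 1 × sec φ; at 60.3°, h = 1.000, k = 2.018, so h·k = 2.018.
True area = apparent / (areal scale) = 75000 / 2.018 ≈ 37200 km².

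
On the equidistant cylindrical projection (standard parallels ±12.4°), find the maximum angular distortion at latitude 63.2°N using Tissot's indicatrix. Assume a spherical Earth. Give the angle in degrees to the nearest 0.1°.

In the equirectangular projection with standard parallel φ₀ = 12.4° (x = Rλ cos φ₀, y = Rφ), meridians are true-scale (h = 1) and the parallel scale is k = cos φ₀ / cos φ.
At 63.2°: h = 1.000, k = 2.166; principal scales a = 2.166, b = 1.000.
sin(ω/2) = (a − b)/(a + b) = 1.166/3.166 = 0.3683, so ω = 2 arcsin(0.3683) ≈ 43.2°.

43.2°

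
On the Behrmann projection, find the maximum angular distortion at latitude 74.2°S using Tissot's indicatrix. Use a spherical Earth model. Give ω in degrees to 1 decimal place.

110.2°

Behrmann is a cylindrical equal-area projection with standard parallels at ±30°. Cylindrical equal-area (φ₀ = 30°): h = cos φ / cos 30° along meridians, k = cos 30° / cos φ along parallels; h·k = 1.
At 74.2°: h = 0.3144, k = 3.181; principal scales a = 3.181, b = 0.3144.
sin(ω/2) = (a − b)/(a + b) = 2.866/3.495 = 0.8201, so ω = 2 arcsin(0.8201) ≈ 110.2°.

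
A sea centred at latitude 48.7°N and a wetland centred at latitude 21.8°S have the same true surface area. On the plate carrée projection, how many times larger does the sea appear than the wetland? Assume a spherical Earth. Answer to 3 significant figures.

1.41

In the plate carrée (x = Rλ, y = Rφ), meridians are true-scale (h = 1) and parallels are stretched by k = sec φ.
Areal scale at 48.7°: h·k = 1.000 × 1.515 = 1.515.
Areal scale at 21.8°: h·k = 1.000 × 1.077 = 1.077.
Ratio = 1.515/1.077 ≈ 1.41.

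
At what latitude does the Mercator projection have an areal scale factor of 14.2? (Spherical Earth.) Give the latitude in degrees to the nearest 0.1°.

Mercator areal scale is sec²φ.
sec²φ = 14.2  ⇒  cos²φ = 0.07042  ⇒  cos φ = 0.2654.
φ = arccos(0.2654) ≈ 74.6°.

74.6°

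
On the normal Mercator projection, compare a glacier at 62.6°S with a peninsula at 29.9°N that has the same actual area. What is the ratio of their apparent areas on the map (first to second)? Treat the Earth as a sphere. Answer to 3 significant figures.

Mercator areal scale is sec²φ.
At 62.6°: sec²(62.6°) = 1/0.4602² = 4.722.
At 29.9°: sec²(29.9°) = 1/0.8669² = 1.331.
Ratio = 4.722/1.331 = cos²(29.9°)/cos²(62.6°) ≈ 3.55.

3.55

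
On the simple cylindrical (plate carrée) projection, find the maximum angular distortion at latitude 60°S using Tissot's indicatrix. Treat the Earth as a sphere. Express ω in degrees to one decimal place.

Plate carrée maps x = Rλ, y = Rφ. The meridian scale is h = 1 and the parallel scale is k = 1/cos φ = sec φ.
At 60°: h = 1.000, k = 2.000; principal scales a = 2.000, b = 1.000.
sin(ω/2) = (a − b)/(a + b) = 1.0000/3.000 = 0.3333, so ω = 2 arcsin(0.3333) ≈ 38.9°.

38.9°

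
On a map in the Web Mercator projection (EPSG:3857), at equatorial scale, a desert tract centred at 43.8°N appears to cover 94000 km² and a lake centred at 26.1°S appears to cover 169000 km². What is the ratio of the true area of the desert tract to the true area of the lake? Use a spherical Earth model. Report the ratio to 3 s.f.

Since Mercator area scale is 1/cos²φ, the true area equals the apparent area multiplied by cos²φ.
True area of desert tract: 94000 × cos²(43.8°) = 94000 × 0.5209 = 48970 km².
True area of lake: 169000 × cos²(26.1°) = 169000 × 0.8065 = 136300 km².
Ratio = 48970 / 136300 ≈ 0.359.

0.359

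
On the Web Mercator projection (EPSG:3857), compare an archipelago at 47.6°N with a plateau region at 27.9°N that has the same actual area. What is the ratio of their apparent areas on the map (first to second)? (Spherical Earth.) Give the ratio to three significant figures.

1.72

Mercator areal scale is sec²φ.
At 47.6°: sec²(47.6°) = 1/0.6743² = 2.199.
At 27.9°: sec²(27.9°) = 1/0.8838² = 1.280.
Ratio = 2.199/1.280 = cos²(27.9°)/cos²(47.6°) ≈ 1.72.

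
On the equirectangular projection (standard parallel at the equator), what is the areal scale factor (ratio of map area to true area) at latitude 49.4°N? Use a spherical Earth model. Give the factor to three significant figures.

1.54

In the plate carrée (x = Rλ, y = Rφ), meridians are true-scale (h = 1) and parallels are stretched by k = sec φ.
Areal scale = h·k = 1 × sec φ; at 49.4°, h = 1.000, k = 1.537, so h·k = 1.537.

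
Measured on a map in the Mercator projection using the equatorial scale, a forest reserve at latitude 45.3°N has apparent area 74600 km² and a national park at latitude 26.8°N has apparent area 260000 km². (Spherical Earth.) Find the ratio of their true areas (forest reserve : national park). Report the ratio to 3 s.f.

0.178

Mercator's areal exaggeration is sec²φ; hence true area = (apparent area) · cos²φ.
True area of forest reserve: 74600 × cos²(45.3°) = 74600 × 0.4948 = 36910 km².
True area of national park: 260000 × cos²(26.8°) = 260000 × 0.7967 = 207100 km².
Ratio = 36910 / 207100 ≈ 0.178.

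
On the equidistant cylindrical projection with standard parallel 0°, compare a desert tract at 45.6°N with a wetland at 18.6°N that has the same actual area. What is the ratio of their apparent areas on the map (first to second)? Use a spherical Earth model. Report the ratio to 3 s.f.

1.35

For the equirectangular projection with φ₀ = 0 (plate carrée), h = 1 along meridians and k = sec φ along parallels.
Areal scale at 45.6°: h·k = 1.000 × 1.429 = 1.429.
Areal scale at 18.6°: h·k = 1.000 × 1.055 = 1.055.
Ratio = 1.429/1.055 ≈ 1.35.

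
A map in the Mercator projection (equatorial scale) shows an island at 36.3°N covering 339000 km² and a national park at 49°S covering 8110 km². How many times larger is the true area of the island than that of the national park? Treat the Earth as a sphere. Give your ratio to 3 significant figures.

63.1

Mercator's areal exaggeration is sec²φ; hence true area = (apparent area) · cos²φ.
True area of island: 339000 × cos²(36.3°) = 339000 × 0.6495 = 220200 km².
True area of national park: 8110 × cos²(49°) = 8110 × 0.4304 = 3491 km².
Ratio = 220200 / 3491 ≈ 63.1.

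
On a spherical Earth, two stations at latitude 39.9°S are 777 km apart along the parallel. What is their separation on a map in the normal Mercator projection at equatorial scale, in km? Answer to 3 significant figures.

1010 km

The Mercator projection is conformal; its linear scale factor is the same in every direction and equals sec φ = 1/cos φ.
Along the parallel, k = sec 39.9° = 1/0.7672 = 1.304.
Map distance = 777 × 1.304 ≈ 1010 km.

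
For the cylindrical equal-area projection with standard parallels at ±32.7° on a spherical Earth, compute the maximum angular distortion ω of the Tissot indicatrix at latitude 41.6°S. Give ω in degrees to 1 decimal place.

13.5°

For cylindrical equal-area with standard parallel φ₀, h = cos φ / cos φ₀ and k = cos φ₀ / cos φ, so h·k = 1.
At 41.6°: h = 0.8886, k = 1.125; principal scales a = 1.125, b = 0.8886.
sin(ω/2) = (a − b)/(a + b) = 0.2367/2.014 = 0.1175, so ω = 2 arcsin(0.1175) ≈ 13.5°.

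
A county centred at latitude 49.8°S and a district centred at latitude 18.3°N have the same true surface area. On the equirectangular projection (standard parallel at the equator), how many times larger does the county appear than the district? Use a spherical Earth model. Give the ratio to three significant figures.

Plate carrée maps x = Rλ, y = Rφ. The meridian scale is h = 1 and the parallel scale is k = 1/cos φ = sec φ.
Areal scale at 49.8°: h·k = 1.000 × 1.549 = 1.549.
Areal scale at 18.3°: h·k = 1.000 × 1.053 = 1.053.
Ratio = 1.549/1.053 ≈ 1.47.

1.47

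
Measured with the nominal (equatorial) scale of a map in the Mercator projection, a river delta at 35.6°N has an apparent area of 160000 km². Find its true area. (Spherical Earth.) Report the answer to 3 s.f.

Mercator is conformal, so the point scale is isotropic: h = k = sec φ = 1/cos φ.
Areal scale = k² = sec²φ = 1/cos²(35.6°) = 1/0.8131² = 1.513.
True area = apparent / (areal scale) = 160000 / 1.513 ≈ 106000 km².

106000 km²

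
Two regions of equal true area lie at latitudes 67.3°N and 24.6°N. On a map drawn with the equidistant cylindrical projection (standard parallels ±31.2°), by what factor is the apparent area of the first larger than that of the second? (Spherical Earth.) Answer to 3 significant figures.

In the equirectangular projection with standard parallel φ₀ = 31.2° (x = Rλ cos φ₀, y = Rφ), meridians are true-scale (h = 1) and the parallel scale is k = cos φ₀ / cos φ.
Areal scale at 67.3°: h·k = 1.000 × 2.217 = 2.217.
Areal scale at 24.6°: h·k = 1.000 × 0.9408 = 0.9408.
Ratio = 2.217/0.9408 ≈ 2.36.

2.36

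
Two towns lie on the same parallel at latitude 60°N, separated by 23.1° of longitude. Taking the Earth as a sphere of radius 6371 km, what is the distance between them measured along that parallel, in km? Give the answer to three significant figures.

Arc length along a parallel = R cos φ · Δλ (with Δλ in radians).
= 6371 × cos 60° × (23.1° × π/180) = 6371 × 0.5000 × 0.4032 ≈ 1280 km.

1280 km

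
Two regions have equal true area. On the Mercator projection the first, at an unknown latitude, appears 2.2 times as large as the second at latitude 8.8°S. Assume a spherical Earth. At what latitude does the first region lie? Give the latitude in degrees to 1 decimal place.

On Mercator, (apparent₁)/(apparent₂) = sec²φ₁ / sec²φ₂ when true areas are equal.
cos²φ₂ / cos²φ₁ = 2.2  ⇒  cos φ₁ = cos 8.8° / √2.2 = 0.9882/1.483 = 0.6663.
φ₁ = arccos(0.6663) ≈ 48.2°.

48.2°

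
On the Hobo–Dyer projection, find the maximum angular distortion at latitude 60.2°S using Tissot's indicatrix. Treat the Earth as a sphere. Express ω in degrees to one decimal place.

51.7°

The Hobo–Dyer projection is cylindrical equal-area with φ₀ = 37.5°. For cylindrical equal-area with standard parallel φ₀, h = cos φ / cos φ₀ and k = cos φ₀ / cos φ, so h·k = 1.
At 60.2°: h = 0.6264, k = 1.596; principal scales a = 1.596, b = 0.6264.
sin(ω/2) = (a − b)/(a + b) = 0.9699/2.223 = 0.4364, so ω = 2 arcsin(0.4364) ≈ 51.7°.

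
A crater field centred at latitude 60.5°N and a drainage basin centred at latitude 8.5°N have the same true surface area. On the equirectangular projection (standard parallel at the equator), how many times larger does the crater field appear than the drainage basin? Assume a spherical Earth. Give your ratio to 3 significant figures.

Plate carrée maps x = Rλ, y = Rφ. The meridian scale is h = 1 and the parallel scale is k = 1/cos φ = sec φ.
Areal scale at 60.5°: h·k = 1.000 × 2.031 = 2.031.
Areal scale at 8.5°: h·k = 1.000 × 1.011 = 1.011.
Ratio = 2.031/1.011 ≈ 2.01.

2.01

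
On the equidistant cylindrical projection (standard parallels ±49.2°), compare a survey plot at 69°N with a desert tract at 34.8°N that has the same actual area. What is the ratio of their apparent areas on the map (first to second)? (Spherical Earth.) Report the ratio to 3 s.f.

2.29

With standard parallel φ₀ = 49.2°, the equirectangular projection gives x = Rλ cos φ₀, y = Rφ, so h = 1 and k = cos 49.2° / cos φ.
Areal scale at 69°: h·k = 1.000 × 1.823 = 1.823.
Areal scale at 34.8°: h·k = 1.000 × 0.7957 = 0.7957.
Ratio = 1.823/0.7957 ≈ 2.29.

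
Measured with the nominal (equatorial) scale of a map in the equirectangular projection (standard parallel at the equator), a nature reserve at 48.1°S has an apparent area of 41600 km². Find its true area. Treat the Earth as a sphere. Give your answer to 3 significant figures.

27800 km²

Plate carrée maps x = Rλ, y = Rφ. The meridian scale is h = 1 and the parallel scale is k = 1/cos φ = sec φ.
Areal scale = h·k = 1 × sec φ; at 48.1°, h = 1.000, k = 1.497, so h·k = 1.497.
True area = apparent / (areal scale) = 41600 / 1.497 ≈ 27800 km².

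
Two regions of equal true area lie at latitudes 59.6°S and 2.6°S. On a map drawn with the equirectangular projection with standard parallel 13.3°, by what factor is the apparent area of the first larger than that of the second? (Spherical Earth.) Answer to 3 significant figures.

In the equirectangular projection with standard parallel φ₀ = 13.3° (x = Rλ cos φ₀, y = Rφ), meridians are true-scale (h = 1) and the parallel scale is k = cos φ₀ / cos φ.
Areal scale at 59.6°: h·k = 1.000 × 1.923 = 1.923.
Areal scale at 2.6°: h·k = 1.000 × 0.9742 = 0.9742.
Ratio = 1.923/0.9742 ≈ 1.97.

1.97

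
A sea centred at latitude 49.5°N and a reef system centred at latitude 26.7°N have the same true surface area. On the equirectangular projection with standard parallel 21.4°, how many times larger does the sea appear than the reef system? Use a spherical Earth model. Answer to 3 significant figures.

In the equirectangular projection with standard parallel φ₀ = 21.4° (x = Rλ cos φ₀, y = Rφ), meridians are true-scale (h = 1) and the parallel scale is k = cos φ₀ / cos φ.
Areal scale at 49.5°: h·k = 1.000 × 1.434 = 1.434.
Areal scale at 26.7°: h·k = 1.000 × 1.042 = 1.042.
Ratio = 1.434/1.042 ≈ 1.38.

1.38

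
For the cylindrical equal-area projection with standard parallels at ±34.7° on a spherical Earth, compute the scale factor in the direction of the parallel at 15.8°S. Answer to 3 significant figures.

0.854

For cylindrical equal-area with standard parallel φ₀, h = cos φ / cos φ₀ and k = cos φ₀ / cos φ, so h·k = 1.
k = cos 34.7° / cos 15.8° = 0.8221/0.9622 = 0.8544.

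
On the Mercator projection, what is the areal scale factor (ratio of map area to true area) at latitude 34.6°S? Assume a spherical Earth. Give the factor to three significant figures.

The Mercator projection is conformal; its linear scale factor is the same in every direction and equals sec φ = 1/cos φ.
Areal scale = k² = sec²φ = 1/cos²(34.6°) = 1/0.8231² = 1.476.

1.48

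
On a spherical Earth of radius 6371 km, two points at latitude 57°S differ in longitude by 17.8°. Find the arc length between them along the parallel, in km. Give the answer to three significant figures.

Arc length along a parallel = R cos φ · Δλ (with Δλ in radians).
= 6371 × cos 57° × (17.8° × π/180) = 6371 × 0.5446 × 0.3107 ≈ 1080 km.

1080 km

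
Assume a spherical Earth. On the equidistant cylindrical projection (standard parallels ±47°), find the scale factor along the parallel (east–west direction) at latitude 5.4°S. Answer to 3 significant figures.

The equidistant cylindrical projection with φ₀ = 47° has h = 1 (meridians true) and k = cos φ₀ / cos φ along parallels.
k = cos 47° / cos 5.4° = 0.6820/0.9956 = 0.6850.

0.685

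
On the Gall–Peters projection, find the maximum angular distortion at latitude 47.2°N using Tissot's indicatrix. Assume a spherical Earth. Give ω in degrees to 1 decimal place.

The Gall–Peters projection is cylindrical equal-area with φ₀ = 45°. A cylindrical equal-area projection with standard parallel φ₀ has meridian scale h = cos φ / cos φ₀ and parallel scale k = cos φ₀ / cos φ (so areas are preserved, h·k = 1).
At 47.2°: h = 0.9609, k = 1.041; principal scales a = 1.041, b = 0.9609.
sin(ω/2) = (a − b)/(a + b) = 0.07984/2.002 = 0.03989, so ω = 2 arcsin(0.03989) ≈ 4.6°.

4.6°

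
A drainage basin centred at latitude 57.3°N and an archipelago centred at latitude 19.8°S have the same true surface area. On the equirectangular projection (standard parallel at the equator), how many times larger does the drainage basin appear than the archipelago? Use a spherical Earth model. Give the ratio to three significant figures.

For the equirectangular projection with φ₀ = 0 (plate carrée), h = 1 along meridians and k = sec φ along parallels.
Areal scale at 57.3°: h·k = 1.000 × 1.851 = 1.851.
Areal scale at 19.8°: h·k = 1.000 × 1.063 = 1.063.
Ratio = 1.851/1.063 ≈ 1.74.

1.74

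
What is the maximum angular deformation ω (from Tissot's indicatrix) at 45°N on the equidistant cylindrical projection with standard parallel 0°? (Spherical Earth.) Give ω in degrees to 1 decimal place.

19.8°

For the equirectangular projection with φ₀ = 0 (plate carrée), h = 1 along meridians and k = sec φ along parallels.
At 45°: h = 1.000, k = 1.414; principal scales a = 1.414, b = 1.000.
sin(ω/2) = (a − b)/(a + b) = 0.4142/2.414 = 0.1716, so ω = 2 arcsin(0.1716) ≈ 19.8°.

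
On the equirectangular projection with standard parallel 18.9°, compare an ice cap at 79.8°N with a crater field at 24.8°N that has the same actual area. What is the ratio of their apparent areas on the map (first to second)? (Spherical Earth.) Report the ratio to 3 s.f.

In the equirectangular projection with standard parallel φ₀ = 18.9° (x = Rλ cos φ₀, y = Rφ), meridians are true-scale (h = 1) and the parallel scale is k = cos φ₀ / cos φ.
Areal scale at 79.8°: h·k = 1.000 × 5.343 = 5.343.
Areal scale at 24.8°: h·k = 1.000 × 1.042 = 1.042.
Ratio = 5.343/1.042 ≈ 5.13.

5.13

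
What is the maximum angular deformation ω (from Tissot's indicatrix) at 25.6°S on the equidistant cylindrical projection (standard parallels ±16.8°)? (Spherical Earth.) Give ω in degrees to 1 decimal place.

3.4°

In the equirectangular projection with standard parallel φ₀ = 16.8° (x = Rλ cos φ₀, y = Rφ), meridians are true-scale (h = 1) and the parallel scale is k = cos φ₀ / cos φ.
At 25.6°: h = 1.000, k = 1.062; principal scales a = 1.062, b = 1.000.
sin(ω/2) = (a − b)/(a + b) = 0.06153/2.062 = 0.02985, so ω = 2 arcsin(0.02985) ≈ 3.4°.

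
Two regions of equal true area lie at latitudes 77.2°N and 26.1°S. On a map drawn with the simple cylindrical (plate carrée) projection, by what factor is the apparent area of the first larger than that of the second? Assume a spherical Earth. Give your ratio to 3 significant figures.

Plate carrée maps x = Rλ, y = Rφ. The meridian scale is h = 1 and the parallel scale is k = 1/cos φ = sec φ.
Areal scale at 77.2°: h·k = 1.000 × 4.514 = 4.514.
Areal scale at 26.1°: h·k = 1.000 × 1.114 = 1.114.
Ratio = 4.514/1.114 ≈ 4.05.

4.05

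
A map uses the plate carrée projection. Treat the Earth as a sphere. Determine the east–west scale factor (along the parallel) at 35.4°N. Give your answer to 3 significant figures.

Plate carrée maps x = Rλ, y = Rφ. The meridian scale is h = 1 and the parallel scale is k = 1/cos φ = sec φ.
k = 1/cos 35.4° = 1/0.8151 = 1.227.

1.23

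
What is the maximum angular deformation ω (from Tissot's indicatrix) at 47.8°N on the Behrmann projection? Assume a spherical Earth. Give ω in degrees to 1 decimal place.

Behrmann is a cylindrical equal-area projection with standard parallels at ±30°. A cylindrical equal-area projection with standard parallel φ₀ has meridian scale h = cos φ / cos φ₀ and parallel scale k = cos φ₀ / cos φ (so areas are preserved, h·k = 1).
At 47.8°: h = 0.7756, k = 1.289; principal scales a = 1.289, b = 0.7756.
sin(ω/2) = (a − b)/(a + b) = 0.5136/2.065 = 0.2487, so ω = 2 arcsin(0.2487) ≈ 28.8°.

28.8°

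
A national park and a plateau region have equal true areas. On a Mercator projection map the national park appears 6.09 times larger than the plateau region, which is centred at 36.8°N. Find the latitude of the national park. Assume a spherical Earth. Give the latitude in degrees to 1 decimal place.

On Mercator, (apparent₁)/(apparent₂) = sec²φ₁ / sec²φ₂ when true areas are equal.
cos²φ₂ / cos²φ₁ = 6.09  ⇒  cos φ₁ = cos 36.8° / √6.09 = 0.8007/2.468 = 0.3245.
φ₁ = arccos(0.3245) ≈ 71.1°.

71.1°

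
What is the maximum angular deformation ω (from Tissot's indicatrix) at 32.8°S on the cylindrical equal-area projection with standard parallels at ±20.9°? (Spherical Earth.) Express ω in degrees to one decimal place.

12.1°

For cylindrical equal-area with standard parallel φ₀, h = cos φ / cos φ₀ and k = cos φ₀ / cos φ, so h·k = 1.
At 32.8°: h = 0.8998, k = 1.111; principal scales a = 1.111, b = 0.8998.
sin(ω/2) = (a − b)/(a + b) = 0.2116/2.011 = 0.1052, so ω = 2 arcsin(0.1052) ≈ 12.1°.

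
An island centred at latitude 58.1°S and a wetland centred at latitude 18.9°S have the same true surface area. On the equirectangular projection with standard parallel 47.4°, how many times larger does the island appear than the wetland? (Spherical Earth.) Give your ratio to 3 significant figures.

The equidistant cylindrical projection with φ₀ = 47.4° has h = 1 (meridians true) and k = cos φ₀ / cos φ along parallels.
Areal scale at 58.1°: h·k = 1.000 × 1.281 = 1.281.
Areal scale at 18.9°: h·k = 1.000 × 0.7154 = 0.7154.
Ratio = 1.281/0.7154 ≈ 1.79.

1.79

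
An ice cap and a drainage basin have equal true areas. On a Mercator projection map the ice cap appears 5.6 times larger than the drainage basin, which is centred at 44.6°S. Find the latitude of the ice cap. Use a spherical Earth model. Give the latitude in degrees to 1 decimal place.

72.5°

Mercator areal scale is sec²φ, so apparent-area ratio = sec²φ₁ / sec²φ₂ = cos²φ₂ / cos²φ₁.
cos²φ₂ / cos²φ₁ = 5.6  ⇒  cos φ₁ = cos 44.6° / √5.6 = 0.7120/2.366 = 0.3009.
φ₁ = arccos(0.3009) ≈ 72.5°.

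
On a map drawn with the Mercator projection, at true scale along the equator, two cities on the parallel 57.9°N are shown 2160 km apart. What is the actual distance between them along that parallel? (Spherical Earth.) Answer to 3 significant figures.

1150 km

For Mercator, h = k = sec φ (a conformal cylindrical projection has a single point scale, 1/cos φ).
Along the parallel at 57.9°, map distances are exaggerated by k = sec 57.9° = 1.882.
True distance = 2160 / 1.882 = 2160 × cos 57.9° ≈ 1150 km.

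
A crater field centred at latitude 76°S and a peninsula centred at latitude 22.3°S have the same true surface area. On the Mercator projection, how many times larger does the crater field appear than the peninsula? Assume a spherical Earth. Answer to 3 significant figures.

14.6

Mercator is conformal with k = sec φ, so areal scale = k² = sec²φ.
At 76°: sec²(76°) = 1/0.2419² = 17.09.
At 22.3°: sec²(22.3°) = 1/0.9252² = 1.168.
Ratio = 17.09/1.168 = cos²(22.3°)/cos²(76°) ≈ 14.6.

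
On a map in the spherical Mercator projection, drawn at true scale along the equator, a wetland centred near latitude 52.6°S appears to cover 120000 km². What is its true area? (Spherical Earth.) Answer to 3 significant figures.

44300 km²

For Mercator, h = k = sec φ (a conformal cylindrical projection has a single point scale, 1/cos φ).
Areal scale = k² = sec²φ = 1/cos²(52.6°) = 1/0.6074² = 2.711.
True area = apparent / (areal scale) = 120000 / 2.711 ≈ 44300 km².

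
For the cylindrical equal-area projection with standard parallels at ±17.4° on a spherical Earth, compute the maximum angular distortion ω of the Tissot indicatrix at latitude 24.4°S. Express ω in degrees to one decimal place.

For cylindrical equal-area with standard parallel φ₀, h = cos φ / cos φ₀ and k = cos φ₀ / cos φ, so h·k = 1.
At 24.4°: h = 0.9544, k = 1.048; principal scales a = 1.048, b = 0.9544.
sin(ω/2) = (a − b)/(a + b) = 0.09347/2.002 = 0.04669, so ω = 2 arcsin(0.04669) ≈ 5.4°.

5.4°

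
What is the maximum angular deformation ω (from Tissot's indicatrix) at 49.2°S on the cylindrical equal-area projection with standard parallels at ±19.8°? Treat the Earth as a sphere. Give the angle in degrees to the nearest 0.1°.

40.9°

Cylindrical equal-area (φ₀ = 19.8°): h = cos φ / cos 19.8° along meridians, k = cos 19.8° / cos φ along parallels; h·k = 1.
At 49.2°: h = 0.6945, k = 1.440; principal scales a = 1.440, b = 0.6945.
sin(ω/2) = (a − b)/(a + b) = 0.7455/2.134 = 0.3493, so ω = 2 arcsin(0.3493) ≈ 40.9°.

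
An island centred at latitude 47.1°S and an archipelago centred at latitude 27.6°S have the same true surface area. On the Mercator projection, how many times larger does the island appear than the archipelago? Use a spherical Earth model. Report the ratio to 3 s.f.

1.69

Mercator is conformal with k = sec φ, so areal scale = k² = sec²φ.
At 47.1°: sec²(47.1°) = 1/0.6807² = 2.158.
At 27.6°: sec²(27.6°) = 1/0.8862² = 1.273.
Ratio = 2.158/1.273 = cos²(27.6°)/cos²(47.1°) ≈ 1.69.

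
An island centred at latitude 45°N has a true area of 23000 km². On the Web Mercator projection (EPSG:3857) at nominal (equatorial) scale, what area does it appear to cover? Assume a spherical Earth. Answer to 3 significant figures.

For Mercator, h = k = sec φ (a conformal cylindrical projection has a single point scale, 1/cos φ).
Areal scale = k² = sec²φ = 1/cos²(45°) = 1/0.7071² = 2.000.
Apparent area = 23000 × 2.000 ≈ 46000 km².

46000 km²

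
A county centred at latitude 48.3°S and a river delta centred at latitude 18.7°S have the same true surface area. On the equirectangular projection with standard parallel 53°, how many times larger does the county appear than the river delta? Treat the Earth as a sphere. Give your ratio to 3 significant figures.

1.42

With standard parallel φ₀ = 53°, the equirectangular projection gives x = Rλ cos φ₀, y = Rφ, so h = 1 and k = cos 53° / cos φ.
Areal scale at 48.3°: h·k = 1.000 × 0.9047 = 0.9047.
Areal scale at 18.7°: h·k = 1.000 × 0.6354 = 0.6354.
Ratio = 0.9047/0.6354 ≈ 1.42.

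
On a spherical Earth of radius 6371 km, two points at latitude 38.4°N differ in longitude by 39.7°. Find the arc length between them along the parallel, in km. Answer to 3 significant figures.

Arc length along a parallel = R cos φ · Δλ (with Δλ in radians).
= 6371 × cos 38.4° × (39.7° × π/180) = 6371 × 0.7837 × 0.6929 ≈ 3460 km.

3460 km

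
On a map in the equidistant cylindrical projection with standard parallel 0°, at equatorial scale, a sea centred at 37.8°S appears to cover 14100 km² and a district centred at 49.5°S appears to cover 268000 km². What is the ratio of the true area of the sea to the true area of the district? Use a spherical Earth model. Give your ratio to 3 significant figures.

0.0640

On the plate carrée, areal scale = h·k = 1 × sec φ, so true area = apparent × cos φ.
True area of sea: 14100 × cos(37.8°) = 14100 × 0.7902 = 11140 km².
True area of district: 268000 × cos(49.5°) = 268000 × 0.6494 = 174100 km².
Ratio = 11140 / 174100 ≈ 0.0640.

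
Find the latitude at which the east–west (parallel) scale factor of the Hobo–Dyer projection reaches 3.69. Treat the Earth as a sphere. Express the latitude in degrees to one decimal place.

The Hobo–Dyer projection is cylindrical equal-area with φ₀ = 37.5°. For cylindrical equal-area with standard parallel φ₀, h = cos φ / cos φ₀ and k = cos φ₀ / cos φ, so h·k = 1.
k = cos φ₀ / cos φ = 3.69  ⇒  cos φ = cos 37.5° / 3.69 = 0.2150.
φ = arccos(0.2150) ≈ 77.6°.

77.6°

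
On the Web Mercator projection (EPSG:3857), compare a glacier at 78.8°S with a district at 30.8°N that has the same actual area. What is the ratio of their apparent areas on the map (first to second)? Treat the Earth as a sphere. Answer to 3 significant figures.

On Mercator, area is exaggerated by sec²φ = 1/cos²φ.
At 78.8°: sec²(78.8°) = 1/0.1942² = 26.51.
At 30.8°: sec²(30.8°) = 1/0.8590² = 1.355.
Ratio = 26.51/1.355 = cos²(30.8°)/cos²(78.8°) ≈ 19.6.

19.6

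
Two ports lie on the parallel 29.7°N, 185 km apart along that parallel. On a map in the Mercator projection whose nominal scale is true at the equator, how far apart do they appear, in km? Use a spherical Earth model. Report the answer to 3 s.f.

213 km

Mercator is conformal, so the point scale is isotropic: h = k = sec φ = 1/cos φ.
Along the parallel, k = sec 29.7° = 1/0.8686 = 1.151.
Map distance = 185 × 1.151 ≈ 213 km.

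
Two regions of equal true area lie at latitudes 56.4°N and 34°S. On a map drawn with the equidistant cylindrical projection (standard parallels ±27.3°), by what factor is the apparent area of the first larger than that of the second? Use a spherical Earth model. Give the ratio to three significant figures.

With standard parallel φ₀ = 27.3°, the equirectangular projection gives x = Rλ cos φ₀, y = Rφ, so h = 1 and k = cos 27.3° / cos φ.
Areal scale at 56.4°: h·k = 1.000 × 1.606 = 1.606.
Areal scale at 34°: h·k = 1.000 × 1.072 = 1.072.
Ratio = 1.606/1.072 ≈ 1.50.

1.50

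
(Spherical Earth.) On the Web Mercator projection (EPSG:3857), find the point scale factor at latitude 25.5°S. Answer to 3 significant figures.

1.11

Mercator is conformal, so the point scale is isotropic: h = k = sec φ = 1/cos φ.
k = 1/cos 25.5° = 1/0.9026 = 1.108.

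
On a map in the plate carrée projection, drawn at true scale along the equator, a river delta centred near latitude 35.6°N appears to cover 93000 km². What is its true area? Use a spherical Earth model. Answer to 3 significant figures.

75600 km²

In the plate carrée (x = Rλ, y = Rφ), meridians are true-scale (h = 1) and parallels are stretched by k = sec φ.
Areal scale = h·k = 1 × sec φ; at 35.6°, h = 1.000, k = 1.230, so h·k = 1.230.
True area = apparent / (areal scale) = 93000 / 1.230 ≈ 75600 km².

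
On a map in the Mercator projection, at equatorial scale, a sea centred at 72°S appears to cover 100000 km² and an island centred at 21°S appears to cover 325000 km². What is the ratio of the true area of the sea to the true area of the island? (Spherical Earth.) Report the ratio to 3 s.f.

0.0337

Mercator's areal exaggeration is sec²φ; hence true area = (apparent area) · cos²φ.
True area of sea: 100000 × cos²(72°) = 100000 × 0.09549 = 9549 km².
True area of island: 325000 × cos²(21°) = 325000 × 0.8716 = 283300 km².
Ratio = 9549 / 283300 ≈ 0.0337.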